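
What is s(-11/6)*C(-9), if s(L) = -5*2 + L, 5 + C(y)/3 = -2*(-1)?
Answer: 213/2 ≈ 106.50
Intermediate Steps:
C(y) = -9 (C(y) = -15 + 3*(-2*(-1)) = -15 + 3*2 = -15 + 6 = -9)
s(L) = -10 + L
s(-11/6)*C(-9) = (-10 - 11/6)*(-9) = -71/6*(-9) = 213/2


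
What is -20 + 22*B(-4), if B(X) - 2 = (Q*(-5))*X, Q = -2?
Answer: -856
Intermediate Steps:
B(X) = 2 + 10*X (B(X) = 2 + (-2*(-5))*X = 2 + 10*X)
-20 + 22*B(-4) = -20 + 22*(2 + 10*(-4)) = -20 + 22*(2 - 40) = -20 + 22*(-38) = -20 - 836 = -856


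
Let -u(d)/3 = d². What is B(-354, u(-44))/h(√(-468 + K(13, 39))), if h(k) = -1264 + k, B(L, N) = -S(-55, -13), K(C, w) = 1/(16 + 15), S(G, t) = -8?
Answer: -313472/49543083 - 8*I*√449717/49543083 ≈ -0.0063273 - 0.00010829*I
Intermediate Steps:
K(C, w) = 1/31
u(d) = -3*d²
B(L, N) = 8 (B(L, N) = -1*(-8) = 8)
B(-354, u(-44))/h(√(-468 + K(13, 39))) = 8/(-1264 + √(-468 + 1/31)) = 8/(-1264 + √(-14507/31)) = 8/(-1264 + I*√449717/31)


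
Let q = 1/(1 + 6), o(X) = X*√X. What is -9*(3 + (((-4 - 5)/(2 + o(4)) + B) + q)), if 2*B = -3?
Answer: -234/35 ≈ -6.6857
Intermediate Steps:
B = -3/2 (B = (½)*(-3) = -3/2 ≈ -1.5000)
o(X) = X^(3/2)
q = ⅐ (q = 1/7 = ⅐ ≈ 0.14286)
-9*(3 + (((-4 - 5)/(2 + o(4)) + B) + q)) = -9*(3 + (((-4 - 5)/(2 + 4^(3/2)) - 3/2) + ⅐)) = -9*(3 + ((-9/(2 + 8) - 3/2) + ⅐)) = -9*(3 + ((-9/10 - 3/2) + ⅐)) = -9*(3 + (-12/5 + ⅐)) = -9*(3 - 79/35) = -9*26/35 = -234/35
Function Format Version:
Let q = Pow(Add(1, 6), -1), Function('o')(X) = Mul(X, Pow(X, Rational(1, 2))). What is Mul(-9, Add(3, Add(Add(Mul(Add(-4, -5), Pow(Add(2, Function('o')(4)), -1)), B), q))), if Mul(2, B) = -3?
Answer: Rational(-234, 35) ≈ -6.6857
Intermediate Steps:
B = Rational(-3, 2) (B = Mul(Rational(1, 2), -3) = Rational(-3, 2) ≈ -1.5000)
Function('o')(X) = Pow(X, Rational(3, 2))
q = Rational(1, 7) (q = Pow(7, -1) = Rational(1, 7) ≈ 0.14286)
Mul(-9, Add(3, Add(Add(Mul(Add(-4, -5), Pow(Add(2, Function('o')(4)), -1)), B), q))) = Mul(-9, Add(3, Add(Add(Mul(Add(-4, -5), Pow(Add(2, Pow(4, Rational(3, 2))), -1)), Rational(-3, 2)), Rational(1, 7)))) = Mul(-9, Add(3, Add(Add(Mul(-9, Pow(Add(2, 8), -1)), Rational(-3, 2)), Rational(1, 7)))) = Mul(-9, Add(3, Add(Add(Mul(-9, Pow(10, -1)), Rational(-3, 2)), Rational(1, 7)))) = Mul(-9, Add(3, Add(Add(Mul(-9, Rational(1, 10)), Rational(-3, 2)), Rational(1, 7)))) = Mul(-9, Add(3, Add(Add(Rational(-9, 10), Rational(-3, 2)), Rational(1, 7)))) = Mul(-9, Add(3, Add(Rational(-12, 5), Rational(1, 7)))) = Mul(-9, Add(3, Rational(-79, 35))) = Mul(-9, Rational(26, 35)) = Rational(-234, 35)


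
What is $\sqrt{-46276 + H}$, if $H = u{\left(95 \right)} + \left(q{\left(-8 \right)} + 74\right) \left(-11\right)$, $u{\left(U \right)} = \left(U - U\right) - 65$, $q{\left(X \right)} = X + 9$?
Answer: $i \sqrt{47166} \approx 217.18 i$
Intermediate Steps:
$q{\left(X \right)} = 9 + X$
$u{\left(U \right)} = -65$ ($u{\left(U \right)} = 0 - 65 = -65$)
$H = -890$ ($H = -65 + \left(\left(9 - 8\right) + 74\right) \left(-11\right) = -65 + \left(1 + 74\right) \left(-11\right) = -65 + 75 \left(-11\right) = -65 - 825 = -890$)
$\sqrt{-46276 + H} = \sqrt{-46276 - 890} = \sqrt{-47166} = i \sqrt{47166}$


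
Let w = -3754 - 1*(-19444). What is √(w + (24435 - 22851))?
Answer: √17274 ≈ 131.43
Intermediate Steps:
w = 15690 (w = -3754 + 19444 = 15690)
√(w + (24435 - 22851)) = √(15690 + (24435 - 22851)) = √(15690 + 1584) = √17274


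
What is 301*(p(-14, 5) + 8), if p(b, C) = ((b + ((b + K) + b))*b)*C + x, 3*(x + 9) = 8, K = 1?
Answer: 2593115/3 ≈ 8.6437e+5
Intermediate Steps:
x = -19/3 (x = -9 + (⅓)*8 = -9 + 8/3 = -19/3 ≈ -6.3333)
p(b, C) = -19/3 + C*b*(1 + 3*b) (p(b, C) = ((b + ((b + 1) + b))*b)*C - 19/3 = ((b + ((1 + b) + b))*b)*C - 19/3 = ((b + (1 + 2*b))*b)*C - 19/3 = ((1 + 3*b)*b)*C - 19/3 = (b*(1 + 3*b))*C - 19/3 = C*b*(1 + 3*b) - 19/3 = -19/3 + C*b*(1 + 3*b))
301*(p(-14, 5) + 8) = 301*((-19/3 + 5*(-14) + 3*5*(-14)²) + 8) = 301*((-19/3 - 70 + 3*5*196) + 8) = 301*((-19/3 - 70 + 2940) + 8) = 301*(8591/3 + 8) = 301*(8615/3) = 2593115/3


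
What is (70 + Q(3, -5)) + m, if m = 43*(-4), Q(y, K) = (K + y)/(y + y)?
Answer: -307/3 ≈ -102.33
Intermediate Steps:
Q(y, K) = (K + y)/(2*y) (Q(y, K) = (K + y)/((2*y)) = (K + y)*(1/(2*y)) = (K + y)/(2*y))
m = -172
(70 + Q(3, -5)) + m = (70 + (½)*(-5 + 3)/3) - 172 = (70 + (½)*(⅓)*(-2)) - 172 = (70 - ⅓) - 172 = 209/3 - 172 = -307/3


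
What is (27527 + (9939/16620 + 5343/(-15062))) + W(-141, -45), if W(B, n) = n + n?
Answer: 1144729530473/41721740 ≈ 27437.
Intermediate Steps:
W(B, n) = 2*n
(27527 + (9939/16620 + 5343/(-15062))) + W(-141, -45) = (27527 + (9939/16620 + 5343/(-15062))) + 2*(-45) = (27527 + (9939*(1/16620) + 5343*(-1/15062))) - 90 = (27527 + (3313/5540 - 5343/15062)) - 90 = (27527 + 10150093/41721740) - 90 = 1148484487073/41721740 - 90 = 1144729530473/41721740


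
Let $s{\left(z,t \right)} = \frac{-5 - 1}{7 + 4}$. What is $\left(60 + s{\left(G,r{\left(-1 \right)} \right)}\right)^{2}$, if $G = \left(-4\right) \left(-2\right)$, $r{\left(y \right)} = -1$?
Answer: $\frac{427716}{121} \approx 3534.8$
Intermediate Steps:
$G = 8$
$s{\left(z,t \right)} = - \frac{6}{11}$
$\left(60 + s{\left(G,r{\left(-1 \right)} \right)}\right)^{2} = \left(60 - \frac{6}{11}\right)^{2} = \left(\frac{654}{11}\right)^{2} = \frac{427716}{121}$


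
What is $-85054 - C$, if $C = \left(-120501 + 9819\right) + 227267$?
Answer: $-201639$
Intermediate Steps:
$C = 116585$ ($C = -110682 + 227267 = 116585$)
$-85054 - C = -85054 - 116585 = -201639$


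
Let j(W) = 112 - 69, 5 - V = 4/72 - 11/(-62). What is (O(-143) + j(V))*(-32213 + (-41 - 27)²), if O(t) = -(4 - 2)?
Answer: -1131149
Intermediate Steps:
V = 1330/279 (V = 5 - (4/72 - 11/(-62)) = 5 - (4*(1/72) - 11*(-1/62)) = 5 - (1/18 + 11/62) = 5 - 1*65/279 = 5 - 65/279 = 1330/279 ≈ 4.7670)
j(W) = 43
O(t) = -2 (O(t) = -1*2 = -2)
(O(-143) + j(V))*(-32213 + (-41 - 27)²) = (-2 + 43)*(-32213 + (-41 - 27)²) = 41*(-32213 + (-68)²) = 41*(-32213 + 4624) = 41*(-27589) = -1131149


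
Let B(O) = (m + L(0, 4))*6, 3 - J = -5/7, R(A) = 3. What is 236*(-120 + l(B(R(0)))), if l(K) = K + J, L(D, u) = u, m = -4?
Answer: -192104/7 ≈ -27443.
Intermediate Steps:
J = 26/7 (J = 3 - (-5)/7 = 3 - 1*(-5/7) = 3 + 5/7 = 26/7 ≈ 3.7143)
B(O) = 0 (B(O) = (-4 + 4)*6 = 0*6 = 0)
l(K) = 26/7 + K (l(K) = K + 26/7 = 26/7 + K)
236*(-120 + l(B(R(0)))) = 236*(-120 + (26/7 + 0)) = 236*(-120 + 26/7) = 236*(-814/7) = -192104/7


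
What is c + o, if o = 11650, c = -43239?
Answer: -31589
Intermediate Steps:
c + o = -43239 + 11650 = -31589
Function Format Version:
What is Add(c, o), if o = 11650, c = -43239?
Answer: -31589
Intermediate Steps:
Add(c, o) = Add(-43239, 11650) = -31589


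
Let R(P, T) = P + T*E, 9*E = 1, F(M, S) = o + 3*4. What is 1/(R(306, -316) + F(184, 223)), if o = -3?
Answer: 9/2519 ≈ 0.0035728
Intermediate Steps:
F(M, S) = 9 (F(M, S) = -3 + 3*4 = -3 + 12 = 9)
E = ⅑ (E = (⅑)*1 = ⅑ ≈ 0.11111)
R(P, T) = P + T/9 (R(P, T) = P + T*(⅑) = P + T/9)
1/(R(306, -316) + F(184, 223)) = 1/((306 + (⅑)*(-316)) + 9) = 1/((306 - 316/9) + 9) = 1/(2438/9 + 9) = 1/(2519/9) = 9/2519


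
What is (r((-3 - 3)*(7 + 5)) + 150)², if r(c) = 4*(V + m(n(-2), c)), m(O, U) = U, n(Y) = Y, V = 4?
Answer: 14884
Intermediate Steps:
r(c) = 16 + 4*c (r(c) = 4*(4 + c) = 16 + 4*c)
(r((-3 - 3)*(7 + 5)) + 150)² = ((16 + 4*((-3 - 3)*(7 + 5))) + 150)² = ((16 + 4*(-6*12)) + 150)² = ((16 + 4*(-72)) + 150)² = ((16 - 288) + 150)² = (-272 + 150)² = (-122)² = 14884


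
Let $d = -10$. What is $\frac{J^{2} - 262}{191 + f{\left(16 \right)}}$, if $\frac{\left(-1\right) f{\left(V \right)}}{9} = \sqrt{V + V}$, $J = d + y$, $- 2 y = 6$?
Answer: $- \frac{17763}{33889} - \frac{3348 \sqrt{2}}{33889} \approx -0.66387$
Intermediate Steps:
$y = -3$ ($y = \left(- \frac{1}{2}\right) 6 = -3$)
$J = -13$ ($J = -10 - 3 = -13$)
$f{\left(V \right)} = - 9 \sqrt{2} \sqrt{V}$ ($f{\left(V \right)} = - 9 \sqrt{V + V} = - 9 \sqrt{2 V} = - 9 \sqrt{2} \sqrt{V}$)
$\frac{J^{2} - 262}{191 + f{\left(16 \right)}} = \frac{\left(-13\right)^{2} - 262}{191 - 9 \sqrt{2} \sqrt{16}} = \frac{169 - 262}{191 - 9 \sqrt{2} \cdot 4} = - \frac{93}{191 - 36 \sqrt{2}}$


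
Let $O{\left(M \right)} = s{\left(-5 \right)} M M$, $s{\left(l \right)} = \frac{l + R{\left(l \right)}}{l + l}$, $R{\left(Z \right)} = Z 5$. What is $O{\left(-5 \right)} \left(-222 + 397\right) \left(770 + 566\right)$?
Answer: $17535000$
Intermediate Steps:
$R{\left(Z \right)} = 5 Z$
$s{\left(l \right)} = 3$ ($s{\left(l \right)} = \frac{l + 5 l}{l + l} = \frac{6 l}{2 l} = 6 l \frac{1}{2 l} = 3$)
$O{\left(M \right)} = 3 M^{2}$ ($O{\left(M \right)} = 3 M M = 3 M^{2}$)
$O{\left(-5 \right)} \left(-222 + 397\right) \left(770 + 566\right) = 3 \left(-5\right)^{2} \left(-222 + 397\right) \left(770 + 566\right) = 3 \cdot 25 \cdot 175 \cdot 1336 = 75 \cdot 233800 = 17535000$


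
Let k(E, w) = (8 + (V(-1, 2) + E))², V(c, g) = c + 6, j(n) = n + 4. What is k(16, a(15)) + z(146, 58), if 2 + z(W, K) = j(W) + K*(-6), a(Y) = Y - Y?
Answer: 641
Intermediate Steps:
a(Y) = 0
j(n) = 4 + n
V(c, g) = 6 + c
z(W, K) = 2 + W - 6*K (z(W, K) = -2 + ((4 + W) + K*(-6)) = -2 + ((4 + W) - 6*K) = -2 + (4 + W - 6*K) = 2 + W - 6*K)
k(E, w) = (13 + E)² (k(E, w) = (8 + ((6 - 1) + E))² = (8 + (5 + E))² = (13 + E)²)
k(16, a(15)) + z(146, 58) = (13 + 16)² + (2 + 146 - 6*58) = 29² + (2 + 146 - 348) = 841 - 200 = 641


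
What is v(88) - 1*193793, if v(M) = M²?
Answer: -186049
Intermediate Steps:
v(88) - 1*193793 = 88² - 1*193793 = 7744 - 193793 = -186049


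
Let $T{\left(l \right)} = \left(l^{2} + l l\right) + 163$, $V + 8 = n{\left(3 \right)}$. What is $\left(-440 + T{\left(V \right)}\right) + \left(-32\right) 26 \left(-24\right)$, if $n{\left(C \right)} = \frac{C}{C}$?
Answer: $19789$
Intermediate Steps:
$n{\left(C \right)} = 1$
$V = -7$ ($V = -8 + 1 = -7$)
$T{\left(l \right)} = 163 + 2 l^{2}$ ($T{\left(l \right)} = \left(l^{2} + l^{2}\right) + 163 = 2 l^{2} + 163 = 163 + 2 l^{2}$)
$\left(-440 + T{\left(V \right)}\right) + \left(-32\right) 26 \left(-24\right) = \left(-440 + \left(163 + 2 \left(-7\right)^{2}\right)\right) + \left(-32\right) 26 \left(-24\right) = \left(-440 + \left(163 + 2 \cdot 49\right)\right) - -19968 = \left(-440 + \left(163 + 98\right)\right) + 19968 = \left(-440 + 261\right) + 19968 = -179 + 19968 = 19789$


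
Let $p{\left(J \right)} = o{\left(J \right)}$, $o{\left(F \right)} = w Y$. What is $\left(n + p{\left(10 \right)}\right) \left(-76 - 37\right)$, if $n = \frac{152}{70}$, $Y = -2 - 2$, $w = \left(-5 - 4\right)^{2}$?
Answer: $\frac{1272832}{35} \approx 36367.0$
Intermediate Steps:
$w = 81$ ($w = \left(-9\right)^{2} = 81$)
$Y = -4$ ($Y = -2 - 2 = -4$)
$o{\left(F \right)} = -324$ ($o{\left(F \right)} = 81 \left(-4\right) = -324$)
$n = \frac{76}{35}$ ($n = 152 \cdot \frac{1}{70} = \frac{76}{35} \approx 2.1714$)
$p{\left(J \right)} = -324$
$\left(n + p{\left(10 \right)}\right) \left(-76 - 37\right) = \left(\frac{76}{35} - 324\right) \left(-76 - 37\right) = \left(- \frac{11264}{35}\right) \left(-113\right) = \frac{1272832}{35}$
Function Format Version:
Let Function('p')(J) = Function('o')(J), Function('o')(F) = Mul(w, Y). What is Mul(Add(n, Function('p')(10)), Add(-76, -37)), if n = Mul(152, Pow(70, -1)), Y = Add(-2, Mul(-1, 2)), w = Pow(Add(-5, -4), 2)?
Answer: Rational(1272832, 35) ≈ 36367.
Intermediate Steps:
w = 81 (w = Pow(-9, 2) = 81)
Y = -4 (Y = Add(-2, -2) = -4)
Function('o')(F) = -324 (Function('o')(F) = Mul(81, -4) = -324)
n = Rational(76, 35) (n = Mul(152, Rational(1, 70)) = Rational(76, 35) ≈ 2.1714)
Function('p')(J) = -324
Mul(Add(n, Function('p')(10)), Add(-76, -37)) = Mul(Add(Rational(76, 35), -324), Add(-76, -37)) = Mul(Rational(-11264, 35), -113) = Rational(1272832, 35)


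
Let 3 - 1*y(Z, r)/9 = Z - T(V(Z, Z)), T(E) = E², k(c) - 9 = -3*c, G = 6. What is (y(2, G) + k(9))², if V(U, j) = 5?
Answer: 46656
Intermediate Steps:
k(c) = 9 - 3*c
y(Z, r) = 252 - 9*Z (y(Z, r) = 27 - 9*(Z - 1*5²) = 27 - 9*(Z - 1*25) = 27 - 9*(Z - 25) = 27 - 9*(-25 + Z) = 27 + (225 - 9*Z) = 252 - 9*Z)
(y(2, G) + k(9))² = ((252 - 9*2) + (9 - 3*9))² = ((252 - 18) + (9 - 27))² = (234 - 18)² = 216² = 46656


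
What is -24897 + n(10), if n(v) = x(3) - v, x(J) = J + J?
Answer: -24901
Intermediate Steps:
x(J) = 2*J
n(v) = 6 - v (n(v) = 2*3 - v = 6 - v)
-24897 + n(10) = -24897 + (6 - 1*10) = -24897 + (6 - 10) = -24897 - 4 = -24901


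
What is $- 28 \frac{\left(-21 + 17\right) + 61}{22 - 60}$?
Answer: $42$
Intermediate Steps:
$- 28 \frac{\left(-21 + 17\right) + 61}{22 - 60} = - 28 \frac{-4 + 61}{-38} = - 28 \cdot 57 \left(- \frac{1}{38}\right) = \left(-28\right) \left(- \frac{3}{2}\right) = 42$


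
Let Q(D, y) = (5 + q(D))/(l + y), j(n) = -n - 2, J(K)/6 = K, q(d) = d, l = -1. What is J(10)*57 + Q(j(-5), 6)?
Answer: 17108/5 ≈ 3421.6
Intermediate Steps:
J(K) = 6*K
j(n) = -2 - n
Q(D, y) = (5 + D)/(-1 + y)
J(10)*57 + Q(j(-5), 6) = (6*10)*57 + (5 + (-2 - 1*(-5)))/(-1 + 6) = 60*57 + (5 + (-2 + 5))/5 = 3420 + (5 + 3)/5 = 3420 + (⅕)*8 = 3420 + 8/5 = 17108/5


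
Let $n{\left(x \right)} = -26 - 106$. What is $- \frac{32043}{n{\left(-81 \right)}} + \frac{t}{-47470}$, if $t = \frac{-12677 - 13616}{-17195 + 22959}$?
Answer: $\frac{66420572463}{273617080} \approx 242.75$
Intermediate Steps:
$n{\left(x \right)} = -132$
$t = - \frac{26293}{5764} \approx -4.5616$
$- \frac{32043}{n{\left(-81 \right)}} + \frac{t}{-47470} = - \frac{32043}{-132} - \frac{26293}{5764 \left(-47470\right)} = \left(-32043\right) \left(- \frac{1}{132}\right) - - \frac{26293}{273617080} = \frac{971}{4} + \frac{26293}{273617080} = \frac{66420572463}{273617080}$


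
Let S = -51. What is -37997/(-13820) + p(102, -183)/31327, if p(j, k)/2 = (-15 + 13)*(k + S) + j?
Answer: 1206086819/432939140 ≈ 2.7858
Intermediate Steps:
p(j, k) = 204 - 4*k + 2*j (p(j, k) = 2*((-15 + 13)*(k - 51) + j) = 2*(-2*(-51 + k) + j) = 2*((102 - 2*k) + j) = 2*(102 + j - 2*k) = 204 - 4*k + 2*j)
-37997/(-13820) + p(102, -183)/31327 = -37997/(-13820) + (204 - 4*(-183) + 2*102)/31327 = -37997*(-1/13820) + (204 + 732 + 204)*(1/31327) = 37997/13820 + 1140*(1/31327) = 37997/13820 + 1140/31327 = 1206086819/432939140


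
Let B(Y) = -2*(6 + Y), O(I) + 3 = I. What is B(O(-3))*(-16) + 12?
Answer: 12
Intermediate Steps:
O(I) = -3 + I
B(Y) = -12 - 2*Y
B(O(-3))*(-16) + 12 = (-12 - 2*(-3 - 3))*(-16) + 12 = (-12 - 2*(-6))*(-16) + 12 = (-12 + 12)*(-16) + 12 = 0*(-16) + 12 = 0 + 12 = 12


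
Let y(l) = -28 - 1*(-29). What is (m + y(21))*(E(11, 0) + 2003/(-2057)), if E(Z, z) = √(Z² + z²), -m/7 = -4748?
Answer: 685479888/2057 ≈ 3.3324e+5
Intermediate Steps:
m = 33236 (m = -7*(-4748) = 33236)
y(l) = 1 (y(l) = -28 + 29 = 1)
(m + y(21))*(E(11, 0) + 2003/(-2057)) = (33236 + 1)*(√(11² + 0²) + 2003/(-2057)) = 33237*(√(121 + 0) + 2003*(-1/2057)) = 33237*(√121 - 2003/2057) = 33237*(11 - 2003/2057) = 33237*(20624/2057) = 685479888/2057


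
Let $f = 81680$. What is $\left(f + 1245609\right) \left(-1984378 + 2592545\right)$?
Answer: $807213369263$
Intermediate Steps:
$\left(f + 1245609\right) \left(-1984378 + 2592545\right) = \left(81680 + 1245609\right) \left(-1984378 + 2592545\right) = 1327289 \cdot 608167 = 807213369263$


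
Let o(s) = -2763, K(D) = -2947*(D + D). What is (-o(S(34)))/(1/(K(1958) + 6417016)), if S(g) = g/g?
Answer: -14156053668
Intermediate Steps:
S(g) = 1
K(D) = -5894*D
(-o(S(34)))/(1/(K(1958) + 6417016)) = (-1*(-2763))/(1/(-5894*1958 + 6417016)) = 2763/(1/(-11540452 + 6417016)) = 2763/(1/(-5123436)) = 2763/(-1/5123436) = 2763*(-5123436) = -14156053668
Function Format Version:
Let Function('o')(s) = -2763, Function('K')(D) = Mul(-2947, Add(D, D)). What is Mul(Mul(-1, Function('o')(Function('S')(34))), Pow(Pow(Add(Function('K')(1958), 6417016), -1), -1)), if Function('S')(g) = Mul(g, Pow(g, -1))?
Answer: -14156053668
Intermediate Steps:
Function('S')(g) = 1
Function('K')(D) = Mul(-5894, D) (Function('K')(D) = Mul(-2947, Mul(2, D)) = Mul(-5894, D))
Mul(Mul(-1, Function('o')(Function('S')(34))), Pow(Pow(Add(Function('K')(1958), 6417016), -1), -1)) = Mul(Mul(-1, -2763), Pow(Pow(Add(Mul(-5894, 1958), 6417016), -1), -1)) = Mul(2763, Pow(Pow(Add(-11540452, 6417016), -1), -1)) = Mul(2763, Pow(Pow(-5123436, -1), -1)) = Mul(2763, Pow(Rational(-1, 5123436), -1)) = Mul(2763, -5123436) = -14156053668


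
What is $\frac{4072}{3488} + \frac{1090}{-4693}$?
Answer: $\frac{1913497}{2046148} \approx 0.93517$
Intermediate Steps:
$\frac{4072}{3488} + \frac{1090}{-4693} = 4072 \cdot \frac{1}{3488} + 1090 \left(- \frac{1}{4693}\right) = \frac{509}{436} - \frac{1090}{4693} = \frac{1913497}{2046148}$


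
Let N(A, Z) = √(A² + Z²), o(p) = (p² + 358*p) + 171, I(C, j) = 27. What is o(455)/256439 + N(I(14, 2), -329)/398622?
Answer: 370086/256439 + √108970/398622 ≈ 1.4440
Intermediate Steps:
o(p) = 171 + p² + 358*p
o(455)/256439 + N(I(14, 2), -329)/398622 = (171 + 455² + 358*455)/256439 + √(27² + (-329)²)/398622 = (171 + 207025 + 162890)*(1/256439) + √(729 + 108241)*(1/398622) = 370086*(1/256439) + √108970*(1/398622) = 370086/256439 + √108970/398622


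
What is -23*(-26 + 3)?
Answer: 529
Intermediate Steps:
-23*(-26 + 3) = -23*(-23) = 529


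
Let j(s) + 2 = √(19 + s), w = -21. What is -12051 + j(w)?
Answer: -12053 + I*√2 ≈ -12053.0 + 1.4142*I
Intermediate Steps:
j(s) = -2 + √(19 + s)
-12051 + j(w) = -12051 + (-2 + √(19 - 21)) = -12051 + (-2 + √(-2)) = -12051 + (-2 + I*√2) = -12053 + I*√2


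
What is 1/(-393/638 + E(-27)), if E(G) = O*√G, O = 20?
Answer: -83578/1465409883 - 8140880*I*√3/1465409883 ≈ -5.7034e-5 - 0.0096222*I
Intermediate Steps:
E(G) = 20*√G
1/(-393/638 + E(-27)) = 1/(-393/638 + 20*√(-27)) = 1/(-393*1/638 + 20*(3*I*√3)) = 1/(-393/638 + 60*I*√3)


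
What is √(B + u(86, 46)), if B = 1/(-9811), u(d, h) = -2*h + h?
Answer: I*√4427772977/9811 ≈ 6.7823*I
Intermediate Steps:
u(d, h) = -h
B = -1/9811 ≈ -0.00010193
√(B + u(86, 46)) = √(-1/9811 - 1*46) = √(-1/9811 - 46) = √(-451307/9811) = I*√4427772977/9811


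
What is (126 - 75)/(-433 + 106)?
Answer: -17/109 ≈ -0.15596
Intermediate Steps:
(126 - 75)/(-433 + 106) = 51/(-327) = 51*(-1/327) = -17/109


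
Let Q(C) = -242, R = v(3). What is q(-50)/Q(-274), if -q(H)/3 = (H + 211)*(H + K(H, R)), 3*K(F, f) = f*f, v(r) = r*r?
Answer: -11109/242 ≈ -45.905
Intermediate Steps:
v(r) = r²
R = 9 (R = 3² = 9)
K(F, f) = f²/3 (K(F, f) = (f*f)/3 = f²/3)
q(H) = -3*(27 + H)*(211 + H) (q(H) = -3*(H + 211)*(H + (⅓)*9²) = -3*(211 + H)*(H + (⅓)*81) = -3*(211 + H)*(H + 27) = -3*(211 + H)*(27 + H) = -3*(27 + H)*(211 + H))
q(-50)/Q(-274) = (-17091 - 714*(-50) - 3*(-50)²)/(-242) = (-17091 + 35700 - 3*2500)*(-1/242) = (-17091 + 35700 - 7500)*(-1/242) = 11109*(-1/242) = -11109/242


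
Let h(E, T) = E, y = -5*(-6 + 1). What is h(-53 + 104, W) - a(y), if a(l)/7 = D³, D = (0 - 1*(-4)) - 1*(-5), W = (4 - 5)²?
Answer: -5052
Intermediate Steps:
y = 25 (y = -5*(-5) = 25)
W = 1 (W = (-1)² = 1)
D = 9 (D = (0 + 4) + 5 = 4 + 5 = 9)
a(l) = 5103 (a(l) = 7*9³ = 7*729 = 5103)
h(-53 + 104, W) - a(y) = (-53 + 104) - 1*5103 = 51 - 5103 = -5052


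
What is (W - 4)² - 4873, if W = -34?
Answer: -3429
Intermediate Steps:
(W - 4)² - 4873 = (-34 - 4)² - 4873 = (-38)² - 4873 = 1444 - 4873 = -3429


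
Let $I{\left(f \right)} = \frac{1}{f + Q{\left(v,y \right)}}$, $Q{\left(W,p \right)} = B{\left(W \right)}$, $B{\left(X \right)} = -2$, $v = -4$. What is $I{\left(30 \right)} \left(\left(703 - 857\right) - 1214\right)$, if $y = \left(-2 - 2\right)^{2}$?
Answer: $- \frac{342}{7} \approx -48.857$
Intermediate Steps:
$y = 16$ ($y = \left(-4\right)^{2} = 16$)
$Q{\left(W,p \right)} = -2$
$I{\left(f \right)} = \frac{1}{-2 + f}$ ($I{\left(f \right)} = \frac{1}{f - 2} = \frac{1}{-2 + f}$)
$I{\left(30 \right)} \left(\left(703 - 857\right) - 1214\right) = \frac{\left(703 - 857\right) - 1214}{-2 + 30} = \frac{-154 - 1214}{28} = \frac{1}{28} \left(-1368\right) = - \frac{342}{7}$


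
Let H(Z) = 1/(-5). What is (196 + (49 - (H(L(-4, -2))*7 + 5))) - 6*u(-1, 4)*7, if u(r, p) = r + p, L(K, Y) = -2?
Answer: 577/5 ≈ 115.40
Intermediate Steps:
u(r, p) = p + r
H(Z) = -⅕
(196 + (49 - (H(L(-4, -2))*7 + 5))) - 6*u(-1, 4)*7 = (196 + (49 - (-⅕*7 + 5))) - 6*(4 - 1)*7 = (196 + (49 - (-7/5 + 5))) - 6*3*7 = (196 + (49 - 1*18/5)) - 18*7 = (196 + (49 - 18/5)) - 126 = (196 + 227/5) - 126 = 1207/5 - 126 = 577/5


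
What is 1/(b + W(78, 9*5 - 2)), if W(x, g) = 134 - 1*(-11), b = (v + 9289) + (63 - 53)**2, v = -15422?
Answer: -1/5888 ≈ -0.00016984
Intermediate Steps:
b = -6033 (b = (-15422 + 9289) + (63 - 53)**2 = -6133 + 10**2 = -6133 + 100 = -6033)
W(x, g) = 145 (W(x, g) = 134 + 11 = 145)
1/(b + W(78, 9*5 - 2)) = 1/(-6033 + 145) = 1/(-5888) = -1/5888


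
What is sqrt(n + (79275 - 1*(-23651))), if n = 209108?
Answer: sqrt(312034) ≈ 558.60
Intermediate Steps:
sqrt(n + (79275 - 1*(-23651))) = sqrt(209108 + (79275 - 1*(-23651))) = sqrt(209108 + (79275 + 23651)) = sqrt(209108 + 102926) = sqrt(312034)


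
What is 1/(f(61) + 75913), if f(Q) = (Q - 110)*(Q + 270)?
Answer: 1/59694 ≈ 1.6752e-5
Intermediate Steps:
f(Q) = (-110 + Q)*(270 + Q)
1/(f(61) + 75913) = 1/((-29700 + 61² + 160*61) + 75913) = 1/((-29700 + 3721 + 9760) + 75913) = 1/(-16219 + 75913) = 1/59694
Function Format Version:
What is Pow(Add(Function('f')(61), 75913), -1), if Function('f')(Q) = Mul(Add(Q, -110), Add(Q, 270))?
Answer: Rational(1, 59694) ≈ 1.6752e-5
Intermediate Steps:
Function('f')(Q) = Mul(Add(-110, Q), Add(270, Q))
Pow(Add(Function('f')(61), 75913), -1) = Pow(Add(Add(-29700, Pow(61, 2), Mul(160, 61)), 75913), -1) = Pow(Add(Add(-29700, 3721, 9760), 75913), -1) = Pow(Add(-16219, 75913), -1) = Pow(59694, -1) = Rational(1, 59694)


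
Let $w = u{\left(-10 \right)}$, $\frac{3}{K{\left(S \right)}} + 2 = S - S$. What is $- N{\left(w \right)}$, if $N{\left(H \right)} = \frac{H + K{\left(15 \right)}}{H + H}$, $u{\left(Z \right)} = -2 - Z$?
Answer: $- \frac{13}{32} \approx -0.40625$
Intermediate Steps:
$K{\left(S \right)} = - \frac{3}{2}$ ($K{\left(S \right)} = \frac{3}{-2 + \left(S - S\right)} = \frac{3}{-2 + 0} = \frac{3}{-2} = 3 \left(- \frac{1}{2}\right) = - \frac{3}{2}$)
$w = 8$ ($w = -2 - -10 = -2 + 10 = 8$)
$N{\left(H \right)} = \frac{- \frac{3}{2} + H}{2 H}$ ($N{\left(H \right)} = \frac{H - \frac{3}{2}}{H + H} = \frac{- \frac{3}{2} + H}{2 H}$)
$- N{\left(w \right)} = - \frac{-3 + 2 \cdot 8}{4 \cdot 8} = - \frac{-3 + 16}{4 \cdot 8} = - \frac{13}{4 \cdot 8} = \left(-1\right) \frac{13}{32} = - \frac{13}{32}$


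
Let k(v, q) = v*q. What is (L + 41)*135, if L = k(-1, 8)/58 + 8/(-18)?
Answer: 158235/29 ≈ 5456.4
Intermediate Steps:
k(v, q) = q*v
L = -152/261 (L = (8*(-1))/58 + 8/(-18) = -8*1/58 + 8*(-1/18) = -4/29 - 4/9 = -152/261 ≈ -0.58238)
(L + 41)*135 = (-152/261 + 41)*135 = (10549/261)*135 = 158235/29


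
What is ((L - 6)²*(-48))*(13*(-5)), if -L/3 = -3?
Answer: 28080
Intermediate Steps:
L = 9 (L = -3*(-3) = 9)
((L - 6)²*(-48))*(13*(-5)) = ((9 - 6)²*(-48))*(13*(-5)) = (3²*(-48))*(-65) = (9*(-48))*(-65) = -432*(-65) = 28080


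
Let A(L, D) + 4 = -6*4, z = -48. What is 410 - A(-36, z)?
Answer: 438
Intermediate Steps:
A(L, D) = -28 (A(L, D) = -4 - 6*4 = -4 - 24 = -28)
410 - A(-36, z) = 410 - 1*(-28) = 410 + 28 = 438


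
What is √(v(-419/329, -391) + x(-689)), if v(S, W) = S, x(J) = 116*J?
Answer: I*√8651191535/329 ≈ 282.71*I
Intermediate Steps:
√(v(-419/329, -391) + x(-689)) = √(-419/329 + 116*(-689)) = √(-419*1/329 - 79924) = √(-419/329 - 79924) = √(-26295415/329) = I*√8651191535/329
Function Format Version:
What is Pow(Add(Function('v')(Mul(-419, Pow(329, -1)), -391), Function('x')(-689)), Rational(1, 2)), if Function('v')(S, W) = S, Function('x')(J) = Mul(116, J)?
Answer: Mul(Rational(1, 329), I, Pow(8651191535, Rational(1, 2))) ≈ Mul(282.71, I)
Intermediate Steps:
Pow(Add(Function('v')(Mul(-419, Pow(329, -1)), -391), Function('x')(-689)), Rational(1, 2)) = Pow(Add(Mul(-419, Pow(329, -1)), Mul(116, -689)), Rational(1, 2)) = Pow(Add(Mul(-419, Rational(1, 329)), -79924), Rational(1, 2)) = Pow(Add(Rational(-419, 329), -79924), Rational(1, 2)) = Pow(Rational(-26295415, 329), Rational(1, 2)) = Mul(Rational(1, 329), I, Pow(8651191535, Rational(1, 2)))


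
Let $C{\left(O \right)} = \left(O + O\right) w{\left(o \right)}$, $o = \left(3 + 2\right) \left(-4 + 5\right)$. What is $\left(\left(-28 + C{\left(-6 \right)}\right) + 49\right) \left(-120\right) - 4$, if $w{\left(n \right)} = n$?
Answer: $4676$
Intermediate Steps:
$o = 5$ ($o = 5 \cdot 1 = 5$)
$C{\left(O \right)} = 10 O$ ($C{\left(O \right)} = \left(O + O\right) 5 = 2 O 5 = 10 O$)
$\left(\left(-28 + C{\left(-6 \right)}\right) + 49\right) \left(-120\right) - 4 = \left(\left(-28 + 10 \left(-6\right)\right) + 49\right) \left(-120\right) - 4 = \left(\left(-28 - 60\right) + 49\right) \left(-120\right) - 4 = \left(-88 + 49\right) \left(-120\right) - 4 = \left(-39\right) \left(-120\right) - 4 = 4680 - 4 = 4676$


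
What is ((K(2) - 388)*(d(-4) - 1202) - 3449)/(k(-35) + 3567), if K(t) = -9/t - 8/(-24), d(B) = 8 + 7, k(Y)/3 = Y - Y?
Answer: 2772317/21402 ≈ 129.54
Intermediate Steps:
k(Y) = 0 (k(Y) = 3*(Y - Y) = 3*0 = 0)
d(B) = 15
K(t) = 1/3 - 9/t (K(t) = -9/t - 8*(-1/24) = -9/t + 1/3 = 1/3 - 9/t)
((K(2) - 388)*(d(-4) - 1202) - 3449)/(k(-35) + 3567) = (((1/3)*(-27 + 2)/2 - 388)*(15 - 1202) - 3449)/(0 + 3567) = (((1/3)*(1/2)*(-25) - 388)*(-1187) - 3449)/3567 = ((-25/6 - 388)*(-1187) - 3449)*(1/3567) = (-2353/6*(-1187) - 3449)*(1/3567) = (2793011/6 - 3449)*(1/3567) = (2772317/6)*(1/3567) = 2772317/21402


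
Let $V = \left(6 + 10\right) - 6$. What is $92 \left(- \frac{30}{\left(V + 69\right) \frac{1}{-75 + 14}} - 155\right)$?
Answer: $- \frac{958180}{79} \approx -12129.0$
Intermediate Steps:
$V = 10$ ($V = 16 - 6 = 10$)
$92 \left(- \frac{30}{\left(V + 69\right) \frac{1}{-75 + 14}} - 155\right) = 92 \left(- \frac{30}{\left(10 + 69\right) \frac{1}{-75 + 14}} - 155\right) = 92 \left(- \frac{30}{79 \frac{1}{-61}} - 155\right) = 92 \left(- \frac{30}{79 \left(- \frac{1}{61}\right)} - 155\right) = 92 \left(- \frac{30}{- \frac{79}{61}} - 155\right) = 92 \left(\left(-30\right) \left(- \frac{61}{79}\right) - 155\right) = 92 \left(\frac{1830}{79} - 155\right) = 92 \left(- \frac{10415}{79}\right) = - \frac{958180}{79}$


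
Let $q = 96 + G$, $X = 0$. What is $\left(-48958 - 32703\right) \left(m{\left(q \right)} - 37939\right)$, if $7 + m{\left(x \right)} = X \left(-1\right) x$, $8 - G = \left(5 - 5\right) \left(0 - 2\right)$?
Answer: $3098708306$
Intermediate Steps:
$G = 8$ ($G = 8 - \left(5 - 5\right) \left(0 - 2\right) = 8 - \left(5 - 5\right) \left(-2\right) = 8 - 0 \left(-2\right) = 8 - 0 = 8 + 0 = 8$)
$q = 104$ ($q = 96 + 8 = 104$)
$m{\left(x \right)} = -7$ ($m{\left(x \right)} = -7 + 0 \left(-1\right) x = -7 + 0 x = -7 + 0 = -7$)
$\left(-48958 - 32703\right) \left(m{\left(q \right)} - 37939\right) = \left(-48958 - 32703\right) \left(-7 - 37939\right) = \left(-81661\right) \left(-37946\right) = 3098708306$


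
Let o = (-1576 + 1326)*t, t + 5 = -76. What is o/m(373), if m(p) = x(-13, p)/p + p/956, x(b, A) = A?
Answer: 6453000/443 ≈ 14567.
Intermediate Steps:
t = -81 (t = -5 - 76 = -81)
m(p) = 1 + p/956 (m(p) = p/p + p/956 = 1 + p*(1/956) = 1 + p/956)
o = 20250 (o = (-1576 + 1326)*(-81) = -250*(-81) = 20250)
o/m(373) = 20250/(1 + (1/956)*373) = 20250/(1 + 373/956) = 20250/(1329/956) = 20250*(956/1329) = 6453000/443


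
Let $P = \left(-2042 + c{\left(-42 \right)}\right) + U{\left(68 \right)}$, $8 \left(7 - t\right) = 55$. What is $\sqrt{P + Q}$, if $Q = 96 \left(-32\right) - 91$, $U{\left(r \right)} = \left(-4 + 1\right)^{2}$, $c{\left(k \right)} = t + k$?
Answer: $\frac{i \sqrt{83806}}{4} \approx 72.373 i$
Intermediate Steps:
$t = \frac{1}{8}$ ($t = 7 - \frac{55}{8} = \frac{1}{8} \approx 0.125$)
$c{\left(k \right)} = \frac{1}{8} + k$
$U{\left(r \right)} = 9$ ($U{\left(r \right)} = \left(-3\right)^{2} = 9$)
$P = - \frac{16599}{8}$ ($P = \left(-2042 + \left(\frac{1}{8} - 42\right)\right) + 9 = \left(-2042 - \frac{335}{8}\right) + 9 = - \frac{16671}{8} + 9 = - \frac{16599}{8} \approx -2074.9$)
$Q = -3163$ ($Q = -3072 - 91 = -3163$)
$\sqrt{P + Q} = \sqrt{- \frac{16599}{8} - 3163} = \sqrt{- \frac{41903}{8}} = \frac{i \sqrt{83806}}{4}$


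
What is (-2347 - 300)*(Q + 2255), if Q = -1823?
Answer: -1143504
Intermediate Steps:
(-2347 - 300)*(Q + 2255) = (-2347 - 300)*(-1823 + 2255) = -2647*432 = -1143504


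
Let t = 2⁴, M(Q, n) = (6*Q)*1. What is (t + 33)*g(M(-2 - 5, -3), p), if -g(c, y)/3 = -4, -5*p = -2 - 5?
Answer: 588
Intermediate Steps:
p = 7/5 (p = -(-2 - 5)/5 = -⅕*(-7) = 7/5 ≈ 1.4000)
M(Q, n) = 6*Q
g(c, y) = 12 (g(c, y) = -3*(-4) = 12)
t = 16
(t + 33)*g(M(-2 - 5, -3), p) = (16 + 33)*12 = 49*12 = 588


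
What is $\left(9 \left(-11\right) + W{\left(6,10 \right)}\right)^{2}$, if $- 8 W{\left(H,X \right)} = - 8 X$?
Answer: $7921$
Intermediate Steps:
$W{\left(H,X \right)} = X$ ($W{\left(H,X \right)} = - \frac{\left(-8\right) X}{8} = X$)
$\left(9 \left(-11\right) + W{\left(6,10 \right)}\right)^{2} = \left(9 \left(-11\right) + 10\right)^{2} = \left(-99 + 10\right)^{2} = \left(-89\right)^{2} = 7921$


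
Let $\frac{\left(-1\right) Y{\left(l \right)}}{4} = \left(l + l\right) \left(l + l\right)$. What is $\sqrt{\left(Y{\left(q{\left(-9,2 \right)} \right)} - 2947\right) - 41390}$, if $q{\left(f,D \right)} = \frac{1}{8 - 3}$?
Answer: $\frac{i \sqrt{1108441}}{5} \approx 210.56 i$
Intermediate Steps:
$q{\left(f,D \right)} = \frac{1}{5}$
$Y{\left(l \right)} = - 16 l^{2}$ ($Y{\left(l \right)} = - 4 \left(l + l\right) \left(l + l\right) = - 4 \cdot 2 l 2 l = - 4 \cdot 4 l^{2} = - 16 l^{2}$)
$\sqrt{\left(Y{\left(q{\left(-9,2 \right)} \right)} - 2947\right) - 41390} = \sqrt{\left(- \frac{16}{25} - 2947\right) - 41390} = \sqrt{- \frac{73691}{25} - 41390} = \sqrt{- \frac{1108441}{25}} = \frac{i \sqrt{1108441}}{5}$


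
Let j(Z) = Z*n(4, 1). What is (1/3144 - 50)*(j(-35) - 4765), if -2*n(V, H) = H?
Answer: 497534835/2096 ≈ 2.3737e+5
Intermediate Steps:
n(V, H) = -H/2
j(Z) = -Z/2 (j(Z) = Z*(-1/2*1) = Z*(-1/2) = -Z/2)
(1/3144 - 50)*(j(-35) - 4765) = (1/3144 - 50)*(-1/2*(-35) - 4765) = (1/3144 - 50)*(35/2 - 4765) = -157199/3144*(-9495/2) = 497534835/2096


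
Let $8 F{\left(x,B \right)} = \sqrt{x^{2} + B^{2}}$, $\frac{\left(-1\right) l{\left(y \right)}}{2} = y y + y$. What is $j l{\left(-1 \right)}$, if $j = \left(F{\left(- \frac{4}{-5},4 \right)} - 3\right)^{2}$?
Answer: $0$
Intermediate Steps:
$l{\left(y \right)} = - 2 y - 2 y^{2}$ ($l{\left(y \right)} = - 2 \left(y y + y\right) = - 2 \left(y^{2} + y\right) = - 2 \left(y + y^{2}\right) = - 2 y - 2 y^{2}$)
$F{\left(x,B \right)} = \frac{\sqrt{B^{2} + x^{2}}}{8}$ ($F{\left(x,B \right)} = \frac{\sqrt{x^{2} + B^{2}}}{8} = \frac{\sqrt{B^{2} + x^{2}}}{8}$)
$j = \left(-3 + \frac{\sqrt{26}}{10}\right)^{2}$ ($j = \left(\frac{\sqrt{4^{2} + \left(- \frac{4}{-5}\right)^{2}}}{8} - 3\right)^{2} = \left(\frac{\sqrt{16 + \left(\left(-4\right) \left(- \frac{1}{5}\right)\right)^{2}}}{8} - 3\right)^{2} = \left(\frac{\sqrt{16 + \left(\frac{4}{5}\right)^{2}}}{8} - 3\right)^{2} = \left(\frac{\sqrt{16 + \frac{16}{25}}}{8} - 3\right)^{2} = \left(\frac{\sqrt{\frac{416}{25}}}{8} - 3\right)^{2} = \left(\frac{\frac{4}{5} \sqrt{26}}{8} - 3\right)^{2} = \left(\frac{\sqrt{26}}{10} - 3\right)^{2} = \left(-3 + \frac{\sqrt{26}}{10}\right)^{2} \approx 6.2006$)
$j l{\left(-1 \right)} = \frac{\left(30 - \sqrt{26}\right)^{2}}{100} \left(\left(-2\right) \left(-1\right) \left(1 - 1\right)\right) = \frac{\left(30 - \sqrt{26}\right)^{2}}{100} \left(\left(-2\right) \left(-1\right) 0\right) = \frac{\left(30 - \sqrt{26}\right)^{2}}{100} \cdot 0 = 0$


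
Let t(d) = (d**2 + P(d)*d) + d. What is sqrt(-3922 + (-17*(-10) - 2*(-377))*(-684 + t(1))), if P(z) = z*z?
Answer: I*sqrt(633166) ≈ 795.72*I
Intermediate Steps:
P(z) = z**2
t(d) = d + d**2 + d**3 (t(d) = (d**2 + d**2*d) + d = (d**2 + d**3) + d = d + d**2 + d**3)
sqrt(-3922 + (-17*(-10) - 2*(-377))*(-684 + t(1))) = sqrt(-3922 + (-17*(-10) - 2*(-377))*(-684 + 1*(1 + 1 + 1**2))) = sqrt(-3922 + (170 + 754)*(-684 + 1*(1 + 1 + 1))) = sqrt(-3922 + 924*(-684 + 1*3)) = sqrt(-3922 + 924*(-684 + 3)) = sqrt(-3922 + 924*(-681)) = sqrt(-3922 - 629244) = sqrt(-633166) = I*sqrt(633166)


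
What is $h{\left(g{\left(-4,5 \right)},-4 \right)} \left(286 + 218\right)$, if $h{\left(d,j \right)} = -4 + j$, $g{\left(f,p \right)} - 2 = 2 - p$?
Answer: $-4032$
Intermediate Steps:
$g{\left(f,p \right)} = 4 - p$ ($g{\left(f,p \right)} = 2 - \left(-2 + p\right) = 4 - p$)
$h{\left(g{\left(-4,5 \right)},-4 \right)} \left(286 + 218\right) = \left(-4 - 4\right) \left(286 + 218\right) = \left(-8\right) 504 = -4032$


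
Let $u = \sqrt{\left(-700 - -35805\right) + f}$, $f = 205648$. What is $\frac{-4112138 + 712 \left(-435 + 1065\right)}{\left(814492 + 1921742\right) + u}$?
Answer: $- \frac{3341468895084}{2495658754001} + \frac{3663578 \sqrt{240753}}{7486976262003} \approx -1.3387$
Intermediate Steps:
$u = \sqrt{240753}$ ($u = \sqrt{\left(-700 - -35805\right) + 205648} = \sqrt{\left(-700 + 35805\right) + 205648} = \sqrt{35105 + 205648} = \sqrt{240753} \approx 490.67$)
$\frac{-4112138 + 712 \left(-435 + 1065\right)}{\left(814492 + 1921742\right) + u} = \frac{-4112138 + 712 \left(-435 + 1065\right)}{\left(814492 + 1921742\right) + \sqrt{240753}} = \frac{-4112138 + 712 \cdot 630}{2736234 + \sqrt{240753}} = \frac{-4112138 + 448560}{2736234 + \sqrt{240753}} = - \frac{3663578}{2736234 + \sqrt{240753}}$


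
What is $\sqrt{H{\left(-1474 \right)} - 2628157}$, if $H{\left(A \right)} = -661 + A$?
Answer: $2 i \sqrt{657573} \approx 1621.8 i$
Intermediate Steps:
$\sqrt{H{\left(-1474 \right)} - 2628157} = \sqrt{\left(-661 - 1474\right) - 2628157} = \sqrt{-2135 - 2628157} = \sqrt{-2630292} = 2 i \sqrt{657573}$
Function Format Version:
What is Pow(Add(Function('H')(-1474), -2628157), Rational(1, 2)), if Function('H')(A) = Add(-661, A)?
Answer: Mul(2, I, Pow(657573, Rational(1, 2))) ≈ Mul(1621.8, I)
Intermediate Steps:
Pow(Add(Function('H')(-1474), -2628157), Rational(1, 2)) = Pow(Add(Add(-661, -1474), -2628157), Rational(1, 2)) = Pow(Add(-2135, -2628157), Rational(1, 2)) = Pow(-2630292, Rational(1, 2)) = Mul(2, I, Pow(657573, Rational(1, 2)))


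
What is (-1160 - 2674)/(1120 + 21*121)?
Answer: -3834/3661 ≈ -1.0473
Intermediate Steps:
(-1160 - 2674)/(1120 + 21*121) = -3834/(1120 + 2541) = -3834/3661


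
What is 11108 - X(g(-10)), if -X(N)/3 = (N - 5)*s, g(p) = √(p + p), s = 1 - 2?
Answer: 11123 - 6*I*√5 ≈ 11123.0 - 13.416*I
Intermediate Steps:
s = -1
g(p) = √2*√p (g(p) = √(2*p) = √2*√p)
X(N) = -15 + 3*N (X(N) = -3*(N - 5)*(-1) = -3*(-5 + N)*(-1) = -3*(5 - N) = -15 + 3*N)
11108 - X(g(-10)) = 11108 - (-15 + 3*(√2*√(-10))) = 11108 - (-15 + 3*(√2*(I*√10))) = 11108 - (-15 + 3*(2*I*√5)) = 11108 - (-15 + 6*I*√5) = 11108 + (15 - 6*I*√5) = 11123 - 6*I*√5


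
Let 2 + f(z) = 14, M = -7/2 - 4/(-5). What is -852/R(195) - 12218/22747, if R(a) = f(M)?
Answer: -1627255/22747 ≈ -71.537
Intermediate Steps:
M = -27/10 (M = -7*1/2 - 4*(-1/5) = -7/2 + 4/5 = -27/10 ≈ -2.7000)
f(z) = 12 (f(z) = -2 + 14 = 12)
R(a) = 12
-852/R(195) - 12218/22747 = -852/12 - 12218/22747 = -852*1/12 - 12218*1/22747 = -71 - 12218/22747 = -1627255/22747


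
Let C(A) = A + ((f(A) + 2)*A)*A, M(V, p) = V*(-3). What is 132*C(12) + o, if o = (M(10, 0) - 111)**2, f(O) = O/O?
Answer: 78489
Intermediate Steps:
M(V, p) = -3*V
f(O) = 1
C(A) = A + 3*A**2 (C(A) = A + ((1 + 2)*A)*A = A + (3*A)*A = A + 3*A**2)
o = 19881 (o = (-3*10 - 111)**2 = (-30 - 111)**2 = (-141)**2 = 19881)
132*C(12) + o = 132*(12*(1 + 3*12)) + 19881 = 132*(12*(1 + 36)) + 19881 = 132*(12*37) + 19881 = 132*444 + 19881 = 58608 + 19881 = 78489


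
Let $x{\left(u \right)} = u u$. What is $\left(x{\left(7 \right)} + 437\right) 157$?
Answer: $76302$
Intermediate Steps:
$x{\left(u \right)} = u^{2}$
$\left(x{\left(7 \right)} + 437\right) 157 = \left(7^{2} + 437\right) 157 = \left(49 + 437\right) 157 = 486 \cdot 157 = 76302$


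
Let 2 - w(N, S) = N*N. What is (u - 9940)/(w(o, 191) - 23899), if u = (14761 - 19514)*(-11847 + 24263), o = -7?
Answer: 9837198/3991 ≈ 2464.8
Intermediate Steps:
u = -59013248 (u = -4753*12416 = -59013248)
w(N, S) = 2 - N² (w(N, S) = 2 - N*N = 2 - N²)
(u - 9940)/(w(o, 191) - 23899) = (-59013248 - 9940)/((2 - 1*(-7)²) - 23899) = -59023188/((2 - 1*49) - 23899) = -59023188/((2 - 49) - 23899) = -59023188/(-47 - 23899) = -59023188/(-23946) = -59023188*(-1/23946) = 9837198/3991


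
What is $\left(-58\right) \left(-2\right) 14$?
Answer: $1624$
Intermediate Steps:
$\left(-58\right) \left(-2\right) 14 = 116 \cdot 14 = 1624$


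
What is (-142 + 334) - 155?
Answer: 37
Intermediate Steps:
(-142 + 334) - 155 = 192 - 155 = 37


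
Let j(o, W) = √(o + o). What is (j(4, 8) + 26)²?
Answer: 684 + 104*√2 ≈ 831.08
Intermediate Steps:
j(o, W) = √2*√o (j(o, W) = √(2*o) = √2*√o)
(j(4, 8) + 26)² = (√2*√4 + 26)² = (√2*2 + 26)² = (2*√2 + 26)² = (26 + 2*√2)²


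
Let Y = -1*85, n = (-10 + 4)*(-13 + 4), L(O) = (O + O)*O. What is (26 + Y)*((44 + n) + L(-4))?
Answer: -7670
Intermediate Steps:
L(O) = 2*O**2 (L(O) = (2*O)*O = 2*O**2)
n = 54 (n = -6*(-9) = 54)
Y = -85
(26 + Y)*((44 + n) + L(-4)) = (26 - 85)*((44 + 54) + 2*(-4)**2) = -59*(98 + 2*16) = -59*(98 + 32) = -59*130 = -7670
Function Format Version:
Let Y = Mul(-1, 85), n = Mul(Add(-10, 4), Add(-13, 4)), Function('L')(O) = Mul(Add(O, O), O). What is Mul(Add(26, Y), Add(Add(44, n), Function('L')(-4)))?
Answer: -7670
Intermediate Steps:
Function('L')(O) = Mul(2, Pow(O, 2)) (Function('L')(O) = Mul(Mul(2, O), O) = Mul(2, Pow(O, 2)))
n = 54 (n = Mul(-6, -9) = 54)
Y = -85
Mul(Add(26, Y), Add(Add(44, n), Function('L')(-4))) = Mul(Add(26, -85), Add(Add(44, 54), Mul(2, Pow(-4, 2)))) = Mul(-59, Add(98, Mul(2, 16))) = Mul(-59, Add(98, 32)) = Mul(-59, 130) = -7670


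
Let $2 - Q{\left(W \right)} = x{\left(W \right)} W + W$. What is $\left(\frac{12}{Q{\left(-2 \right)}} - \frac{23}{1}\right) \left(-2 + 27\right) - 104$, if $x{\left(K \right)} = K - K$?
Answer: $-604$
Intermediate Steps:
$x{\left(K \right)} = 0$
$Q{\left(W \right)} = 2 - W$ ($Q{\left(W \right)} = 2 - \left(0 W + W\right) = 2 - \left(0 + W\right) = 2 - W$)
$\left(\frac{12}{Q{\left(-2 \right)}} - \frac{23}{1}\right) \left(-2 + 27\right) - 104 = \left(\frac{12}{2 - -2} - \frac{23}{1}\right) \left(-2 + 27\right) - 104 = \left(\frac{12}{2 + 2} - 23\right) 25 - 104 = \left(\frac{12}{4} - 23\right) 25 - 104 = \left(12 \cdot \frac{1}{4} - 23\right) 25 - 104 = \left(3 - 23\right) 25 - 104 = \left(-20\right) 25 - 104 = -500 - 104 = -604$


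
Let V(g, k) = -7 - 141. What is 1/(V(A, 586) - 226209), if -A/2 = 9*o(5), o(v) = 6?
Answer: -1/226357 ≈ -4.4178e-6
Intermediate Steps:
A = -108 (A = -18*6 = -2*54 = -108)
V(g, k) = -148
1/(V(A, 586) - 226209) = 1/(-148 - 226209) = 1/(-226357) = -1/226357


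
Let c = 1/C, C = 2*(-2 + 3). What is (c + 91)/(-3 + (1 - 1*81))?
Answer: -183/166 ≈ -1.1024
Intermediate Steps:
C = 2 (C = 2*1 = 2)
c = 1/2 ≈ 0.50000
(c + 91)/(-3 + (1 - 1*81)) = (1/2 + 91)/(-3 + (1 - 1*81)) = 183/(2*(-3 + (1 - 81))) = 183/(2*(-3 - 80)) = (183/2)/(-83) = (183/2)*(-1/83) = -183/166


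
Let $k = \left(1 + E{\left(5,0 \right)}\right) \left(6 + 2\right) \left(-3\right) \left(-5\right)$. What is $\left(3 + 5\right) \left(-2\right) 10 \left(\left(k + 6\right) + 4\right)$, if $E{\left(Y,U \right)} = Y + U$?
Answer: $-116800$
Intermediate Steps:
$E{\left(Y,U \right)} = U + Y$
$k = 720$ ($k = \left(1 + \left(0 + 5\right)\right) \left(6 + 2\right) \left(-3\right) \left(-5\right) = \left(1 + 5\right) 8 \left(-3\right) \left(-5\right) = 6 \cdot 8 \left(-3\right) \left(-5\right) = 48 \left(-3\right) \left(-5\right) = \left(-144\right) \left(-5\right) = 720$)
$\left(3 + 5\right) \left(-2\right) 10 \left(\left(k + 6\right) + 4\right) = \left(3 + 5\right) \left(-2\right) 10 \left(\left(720 + 6\right) + 4\right) = 8 \left(-2\right) 10 \left(726 + 4\right) = \left(-16\right) 10 \cdot 730 = \left(-160\right) 730 = -116800$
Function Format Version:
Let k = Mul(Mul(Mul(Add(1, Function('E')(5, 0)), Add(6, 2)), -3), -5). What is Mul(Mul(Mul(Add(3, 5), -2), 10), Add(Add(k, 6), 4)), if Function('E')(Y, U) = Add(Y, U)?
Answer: -116800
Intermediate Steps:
Function('E')(Y, U) = Add(U, Y)
k = 720 (k = Mul(Mul(Mul(Add(1, Add(0, 5)), Add(6, 2)), -3), -5) = Mul(Mul(Mul(Add(1, 5), 8), -3), -5) = Mul(Mul(Mul(6, 8), -3), -5) = Mul(Mul(48, -3), -5) = Mul(-144, -5) = 720)
Mul(Mul(Mul(Add(3, 5), -2), 10), Add(Add(k, 6), 4)) = Mul(Mul(Mul(Add(3, 5), -2), 10), Add(Add(720, 6), 4)) = Mul(Mul(Mul(8, -2), 10), Add(726, 4)) = Mul(Mul(-16, 10), 730) = Mul(-160, 730) = -116800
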